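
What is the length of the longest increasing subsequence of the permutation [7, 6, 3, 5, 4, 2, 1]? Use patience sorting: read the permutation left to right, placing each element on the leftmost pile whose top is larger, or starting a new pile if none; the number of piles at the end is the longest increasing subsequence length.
2

7: new pile. tops = [7]
6: onto pile 1 (replacing 7). tops = [6]
3: onto pile 1 (replacing 6). tops = [3]
5: new pile. tops = [3, 5]
4: onto pile 2 (replacing 5). tops = [3, 4]
2: onto pile 1 (replacing 3). tops = [2, 4]
1: onto pile 1 (replacing 2). tops = [1, 4]

2 piles, so the longest increasing subsequence has length 2.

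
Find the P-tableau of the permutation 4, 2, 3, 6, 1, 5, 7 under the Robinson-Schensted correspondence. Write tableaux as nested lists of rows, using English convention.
Insert 4: appended to row 1. P = [[4]].
Insert 2: 2 bumps 4 from row 1; 4 starts row 2. P = [[2], [4]].
Insert 3: appended to row 1. P = [[2, 3], [4]].
Insert 6: appended to row 1. P = [[2, 3, 6], [4]].
Insert 1: 1 bumps 2 from row 1; 2 bumps 4 from row 2; 4 starts row 3. P = [[1, 3, 6], [2], [4]].
Insert 5: 5 bumps 6 from row 1; 6 appends to row 2. P = [[1, 3, 5], [2, 6], [4]].
Insert 7: appended to row 1. P = [[1, 3, 5, 7], [2, 6], [4]].

So P = [[1, 3, 5, 7], [2, 6], [4]].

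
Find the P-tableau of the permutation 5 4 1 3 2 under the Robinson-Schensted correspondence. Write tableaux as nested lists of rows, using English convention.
P = [[1, 2], [3], [4], [5]]

After inserting 5: P = [[5]].
After inserting 4: P = [[4], [5]].
After inserting 1: P = [[1], [4], [5]].
After inserting 3: P = [[1, 3], [4], [5]].
After inserting 2: P = [[1, 2], [3], [4], [5]].

So P = [[1, 2], [3], [4], [5]].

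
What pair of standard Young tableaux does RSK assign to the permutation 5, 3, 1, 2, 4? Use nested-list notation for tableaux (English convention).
P = [[1, 2, 4], [3], [5]], Q = [[1, 4, 5], [2], [3]]

Insert each entry of the permutation into P by Schensted row insertion, recording in Q the position of each new cell.

Insert 5: appended to row 1. P = [[5]], Q = [[1]].
Insert 3: 3 bumps 5 from row 1; 5 starts row 2. P = [[3], [5]], Q = [[1], [2]].
Insert 1: 1 bumps 3 from row 1; 3 bumps 5 from row 2; 5 starts row 3. P = [[1], [3], [5]], Q = [[1], [2], [3]].
Insert 2: appended to row 1. P = [[1, 2], [3], [5]], Q = [[1, 4], [2], [3]].
Insert 4: appended to row 1. P = [[1, 2, 4], [3], [5]], Q = [[1, 4, 5], [2], [3]].

So P = [[1, 2, 4], [3], [5]], Q = [[1, 4, 5], [2], [3]].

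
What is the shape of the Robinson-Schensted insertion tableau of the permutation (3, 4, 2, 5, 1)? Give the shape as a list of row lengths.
[3, 1, 1]

Row-insert each entry into an empty tableau.

After inserting 3: P = [[3]].
After inserting 4: P = [[3, 4]].
After inserting 2: P = [[2, 4], [3]].
After inserting 5: P = [[2, 4, 5], [3]].
After inserting 1: P = [[1, 4, 5], [2], [3]].

The final insertion tableau P = [[1, 4, 5], [2], [3]] has shape [3, 1, 1].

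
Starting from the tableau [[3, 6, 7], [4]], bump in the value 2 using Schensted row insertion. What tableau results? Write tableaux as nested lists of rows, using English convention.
In row 1, 2 replaces 3 (the leftmost entry greater than 2); 3 is bumped to row 2. In row 2, 3 replaces 4 (the leftmost entry greater than 3); 4 is bumped to row 3. 4 starts a new row 3. The new tableau is [[2, 6, 7], [3], [4]].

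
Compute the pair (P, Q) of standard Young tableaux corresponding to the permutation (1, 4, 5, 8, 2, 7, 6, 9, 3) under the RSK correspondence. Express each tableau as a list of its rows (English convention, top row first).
P = [[1, 2, 3, 6, 9], [4, 5], [7], [8]], Q = [[1, 2, 3, 4, 8], [5, 6], [7], [9]]

Insert each entry of the permutation into P by Schensted row insertion, recording in Q the position of each new cell.

Insert 1: appended to row 1. P = [[1]].
Insert 4: appended to row 1. P = [[1, 4]].
Insert 5: appended to row 1. P = [[1, 4, 5]].
Insert 8: appended to row 1. P = [[1, 4, 5, 8]].
Insert 2: 2 bumps 4 from row 1; 4 starts row 2. P = [[1, 2, 5, 8], [4]].
Insert 7: 7 bumps 8 from row 1; 8 appends to row 2. P = [[1, 2, 5, 7], [4, 8]].
Insert 6: 6 bumps 7 from row 1; 7 bumps 8 from row 2; 8 starts row 3. P = [[1, 2, 5, 6], [4, 7], [8]].
Insert 9: appended to row 1. P = [[1, 2, 5, 6, 9], [4, 7], [8]].
Insert 3: 3 bumps 5 from row 1; 5 bumps 7 from row 2; 7 bumps 8 from row 3; 8 starts row 4. P = [[1, 2, 3, 6, 9], [4, 5], [7], [8]].

So P = [[1, 2, 3, 6, 9], [4, 5], [7], [8]], Q = [[1, 2, 3, 4, 8], [5, 6], [7], [9]].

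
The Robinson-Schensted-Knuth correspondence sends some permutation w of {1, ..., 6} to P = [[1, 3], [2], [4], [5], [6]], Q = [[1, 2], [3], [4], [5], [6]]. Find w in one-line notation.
Reverse RSK: for i = n, n-1, ..., 1, locate i in Q, remove the corresponding corner cell from P, and reverse-bump its entry up through P; the value ejected from row 1 is w(i).

So w = 2 6 5 4 3 1.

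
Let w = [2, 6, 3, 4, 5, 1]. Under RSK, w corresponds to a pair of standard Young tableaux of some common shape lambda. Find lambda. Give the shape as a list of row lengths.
[4, 1, 1]

RSK row insertion gives P = [[1, 3, 4, 5], [2], [6]], which has shape [4, 1, 1].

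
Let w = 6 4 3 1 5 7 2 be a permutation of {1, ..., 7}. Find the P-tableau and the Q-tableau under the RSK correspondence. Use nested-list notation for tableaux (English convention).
Insert each entry of the permutation into P by Schensted row insertion, recording in Q the position of each new cell.

Insert 6: appended to row 1. P = [[6]].
Insert 4: 4 bumps 6 from row 1; 6 starts row 2. P = [[4], [6]].
Insert 3: 3 bumps 4 from row 1; 4 bumps 6 from row 2; 6 starts row 3. P = [[3], [4], [6]].
Insert 1: 1 bumps 3 from row 1; 3 bumps 4 from row 2; 4 bumps 6 from row 3; 6 starts row 4. P = [[1], [3], [4], [6]].
Insert 5: appended to row 1. P = [[1, 5], [3], [4], [6]].
Insert 7: appended to row 1. P = [[1, 5, 7], [3], [4], [6]].
Insert 2: 2 bumps 5 from row 1; 5 appends to row 2. P = [[1, 2, 7], [3, 5], [4], [6]].

So P = [[1, 2, 7], [3, 5], [4], [6]], Q = [[1, 5, 6], [2, 7], [3], [4]].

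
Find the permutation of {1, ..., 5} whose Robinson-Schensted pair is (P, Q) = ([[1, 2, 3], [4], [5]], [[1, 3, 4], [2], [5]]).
5 1 2 4 3

Reverse the RSK construction: for i from n down to 1, find the cell of Q containing i, remove the entry at that cell from P, and reverse-bump it up through P; the value ejected from row 1 is w(i).

Step i=5: Q has 5 at row 3, column 1; remove 5 from row 3 of P and reverse-bump: 5 enters row 2 and ejects 4; 4 enters row 1 and ejects 3. So w(5) = 3. P is now [[1, 2, 4], [5]].
Step i=4: Q has 4 at row 1, column 3; remove that cell from P, ejecting 4. So w(4) = 4. P is now [[1, 2], [5]].
Step i=3: Q has 3 at row 1, column 2; remove that cell from P, ejecting 2. So w(3) = 2. P is now [[1], [5]].
Step i=2: Q has 2 at row 2, column 1; remove 5 from row 2 of P and reverse-bump: 5 enters row 1 and ejects 1. So w(2) = 1. P is now [[5]].
Step i=1: Q has 1 at row 1, column 1; remove that cell from P, ejecting 5. So w(1) = 5. P is now [].

So w = 5 1 2 4 3.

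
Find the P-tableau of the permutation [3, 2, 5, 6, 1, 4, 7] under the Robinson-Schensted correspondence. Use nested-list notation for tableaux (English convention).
P = [[1, 4, 6, 7], [2, 5], [3]]

After inserting 3: P = [[3]].
After inserting 2: P = [[2], [3]].
After inserting 5: P = [[2, 5], [3]].
After inserting 6: P = [[2, 5, 6], [3]].
After inserting 1: P = [[1, 5, 6], [2], [3]].
After inserting 4: P = [[1, 4, 6], [2, 5], [3]].
After inserting 7: P = [[1, 4, 6, 7], [2, 5], [3]].

So P = [[1, 4, 6, 7], [2, 5], [3]].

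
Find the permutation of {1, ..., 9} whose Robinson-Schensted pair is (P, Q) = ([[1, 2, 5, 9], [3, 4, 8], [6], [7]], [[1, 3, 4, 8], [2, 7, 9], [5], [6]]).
Reverse RSK: for i = n, n-1, ..., 1, locate i in Q, remove the corresponding corner cell from P, and reverse-bump its entry up through P; the value ejected from row 1 is w(i).

So w = 7 3 6 8 4 1 2 9 5.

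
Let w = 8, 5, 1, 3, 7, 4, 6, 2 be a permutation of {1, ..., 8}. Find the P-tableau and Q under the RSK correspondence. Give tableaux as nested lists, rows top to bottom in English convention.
Insert each entry of the permutation into P by Schensted row insertion, recording in Q the position of each new cell.

Insert 8: appended to row 1. P = [[8]].
Insert 5: 5 bumps 8 from row 1; 8 starts row 2. P = [[5], [8]].
Insert 1: 1 bumps 5 from row 1; 5 bumps 8 from row 2; 8 starts row 3. P = [[1], [5], [8]].
Insert 3: appended to row 1. P = [[1, 3], [5], [8]].
Insert 7: appended to row 1. P = [[1, 3, 7], [5], [8]].
Insert 4: 4 bumps 7 from row 1; 7 appends to row 2. P = [[1, 3, 4], [5, 7], [8]].
Insert 6: appended to row 1. P = [[1, 3, 4, 6], [5, 7], [8]].
Insert 2: 2 bumps 3 from row 1; 3 bumps 5 from row 2; 5 bumps 8 from row 3; 8 starts row 4. P = [[1, 2, 4, 6], [3, 7], [5], [8]].

So P = [[1, 2, 4, 6], [3, 7], [5], [8]], Q = [[1, 4, 5, 7], [2, 6], [3], [8]].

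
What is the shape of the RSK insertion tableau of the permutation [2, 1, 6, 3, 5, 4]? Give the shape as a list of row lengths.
[3, 2, 1]

Row-insert each entry into an empty tableau.

After inserting 2: P = [[2]].
After inserting 1: P = [[1], [2]].
After inserting 6: P = [[1, 6], [2]].
After inserting 3: P = [[1, 3], [2, 6]].
After inserting 5: P = [[1, 3, 5], [2, 6]].
After inserting 4: P = [[1, 3, 4], [2, 5], [6]].

The final insertion tableau P = [[1, 3, 4], [2, 5], [6]] has shape [3, 2, 1].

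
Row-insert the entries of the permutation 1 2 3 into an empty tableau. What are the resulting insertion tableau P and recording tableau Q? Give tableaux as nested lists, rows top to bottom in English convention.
P = [[1, 2, 3]], Q = [[1, 2, 3]]

Insert each entry of the permutation into P by Schensted row insertion, recording in Q the position of each new cell.

Insert 1: appended to row 1. P = [[1]].
Insert 2: appended to row 1. P = [[1, 2]].
Insert 3: appended to row 1. P = [[1, 2, 3]].

So P = [[1, 2, 3]], Q = [[1, 2, 3]].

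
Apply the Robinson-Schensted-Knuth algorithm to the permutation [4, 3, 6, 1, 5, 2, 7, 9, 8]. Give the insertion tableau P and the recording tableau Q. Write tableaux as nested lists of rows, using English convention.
P = [[1, 2, 7, 8], [3, 5, 9], [4, 6]], Q = [[1, 3, 7, 8], [2, 5, 9], [4, 6]]

Insert each entry of the permutation into P by Schensted row insertion, recording in Q the position of each new cell.

After inserting 4: P = [[4]].
After inserting 3: P = [[3], [4]].
After inserting 6: P = [[3, 6], [4]].
After inserting 1: P = [[1, 6], [3], [4]].
After inserting 5: P = [[1, 5], [3, 6], [4]].
After inserting 2: P = [[1, 2], [3, 5], [4, 6]].
After inserting 7: P = [[1, 2, 7], [3, 5], [4, 6]].
After inserting 9: P = [[1, 2, 7, 9], [3, 5], [4, 6]].
After inserting 8: P = [[1, 2, 7, 8], [3, 5, 9], [4, 6]].

So P = [[1, 2, 7, 8], [3, 5, 9], [4, 6]], Q = [[1, 3, 7, 8], [2, 5, 9], [4, 6]].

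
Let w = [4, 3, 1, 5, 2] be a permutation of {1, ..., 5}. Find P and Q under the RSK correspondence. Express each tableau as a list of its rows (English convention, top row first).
Insert each entry of the permutation into P by Schensted row insertion, recording in Q the position of each new cell.

After inserting 4: P = [[4]].
After inserting 3: P = [[3], [4]].
After inserting 1: P = [[1], [3], [4]].
After inserting 5: P = [[1, 5], [3], [4]].
After inserting 2: P = [[1, 2], [3, 5], [4]].

So P = [[1, 2], [3, 5], [4]], Q = [[1, 4], [2, 5], [3]].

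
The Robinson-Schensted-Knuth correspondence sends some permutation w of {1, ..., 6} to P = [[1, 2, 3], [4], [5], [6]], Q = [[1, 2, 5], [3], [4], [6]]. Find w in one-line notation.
Reverse the RSK construction: for i from n down to 1, find the cell of Q containing i, remove the entry at that cell from P, and reverse-bump it up through P; the value ejected from row 1 is w(i).

Step i=6: Q has 6 at row 4, column 1; remove 6 from row 4 of P and reverse-bump: 6 enters row 3 and ejects 5; 5 enters row 2 and ejects 4; 4 enters row 1 and ejects 3. So w(6) = 3. P is now [[1, 2, 4], [5], [6]].
Step i=5: Q has 5 at row 1, column 3; remove that cell from P, ejecting 4. So w(5) = 4. P is now [[1, 2], [5], [6]].
Step i=4: Q has 4 at row 3, column 1; remove 6 from row 3 of P and reverse-bump: 6 enters row 2 and ejects 5; 5 enters row 1 and ejects 2. So w(4) = 2. P is now [[1, 5], [6]].
Step i=3: Q has 3 at row 2, column 1; remove 6 from row 2 of P and reverse-bump: 6 enters row 1 and ejects 5. So w(3) = 5. P is now [[1, 6]].
Step i=2: Q has 2 at row 1, column 2; remove that cell from P, ejecting 6. So w(2) = 6. P is now [[1]].
Step i=1: Q has 1 at row 1, column 1; remove that cell from P, ejecting 1. So w(1) = 1. P is now [].

So w = 1 6 5 2 4 3.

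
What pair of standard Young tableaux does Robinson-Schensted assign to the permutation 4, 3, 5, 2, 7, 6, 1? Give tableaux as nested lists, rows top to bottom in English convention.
P = [[1, 5, 6], [2, 7], [3], [4]], Q = [[1, 3, 5], [2, 6], [4], [7]]

Insert each entry of the permutation into P by Schensted row insertion, recording in Q the position of each new cell.

Insert 4: appended to row 1. P = [[4]].
Insert 3: 3 bumps 4 from row 1; 4 starts row 2. P = [[3], [4]].
Insert 5: appended to row 1. P = [[3, 5], [4]].
Insert 2: 2 bumps 3 from row 1; 3 bumps 4 from row 2; 4 starts row 3. P = [[2, 5], [3], [4]].
Insert 7: appended to row 1. P = [[2, 5, 7], [3], [4]].
Insert 6: 6 bumps 7 from row 1; 7 appends to row 2. P = [[2, 5, 6], [3, 7], [4]].
Insert 1: 1 bumps 2 from row 1; 2 bumps 3 from row 2; 3 bumps 4 from row 3; 4 starts row 4. P = [[1, 5, 6], [2, 7], [3], [4]].

So P = [[1, 5, 6], [2, 7], [3], [4]], Q = [[1, 3, 5], [2, 6], [4], [7]].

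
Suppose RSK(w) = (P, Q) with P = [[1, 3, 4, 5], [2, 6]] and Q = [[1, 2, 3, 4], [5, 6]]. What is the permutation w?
2 3 4 6 1 5

Reverse the RSK construction: for i from n down to 1, find the cell of Q containing i, remove the entry at that cell from P, and reverse-bump it up through P; the value ejected from row 1 is w(i).

Step i=6: Q has 6 at row 2, column 2; remove 6 from row 2 of P and reverse-bump: 6 enters row 1 and ejects 5. So w(6) = 5. P is now [[1, 3, 4, 6], [2]].
Step i=5: Q has 5 at row 2, column 1; remove 2 from row 2 of P and reverse-bump: 2 enters row 1 and ejects 1. So w(5) = 1. P is now [[2, 3, 4, 6]].
Step i=4: Q has 4 at row 1, column 4; remove that cell from P, ejecting 6. So w(4) = 6. P is now [[2, 3, 4]].
Step i=3: Q has 3 at row 1, column 3; remove that cell from P, ejecting 4. So w(3) = 4. P is now [[2, 3]].
Step i=2: Q has 2 at row 1, column 2; remove that cell from P, ejecting 3. So w(2) = 3. P is now [[2]].
Step i=1: Q has 1 at row 1, column 1; remove that cell from P, ejecting 2. So w(1) = 2. P is now [].

So w = 2 3 4 6 1 5.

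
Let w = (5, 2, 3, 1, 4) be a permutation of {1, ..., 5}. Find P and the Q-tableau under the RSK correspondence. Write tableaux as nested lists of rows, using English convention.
Insert each entry of the permutation into P by Schensted row insertion, recording in Q the position of each new cell.

Insert 5: appended to row 1. P = [[5]], Q = [[1]].
Insert 2: 2 bumps 5 from row 1; 5 starts row 2. P = [[2], [5]], Q = [[1], [2]].
Insert 3: appended to row 1. P = [[2, 3], [5]], Q = [[1, 3], [2]].
Insert 1: 1 bumps 2 from row 1; 2 bumps 5 from row 2; 5 starts row 3. P = [[1, 3], [2], [5]], Q = [[1, 3], [2], [4]].
Insert 4: appended to row 1. P = [[1, 3, 4], [2], [5]], Q = [[1, 3, 5], [2], [4]].

So P = [[1, 3, 4], [2], [5]], Q = [[1, 3, 5], [2], [4]].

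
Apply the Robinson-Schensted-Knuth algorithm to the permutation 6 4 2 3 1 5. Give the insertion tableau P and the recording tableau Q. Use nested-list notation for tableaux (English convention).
Insert each entry of the permutation into P by Schensted row insertion, recording in Q the position of each new cell.

Insert 6: appended to row 1. P = [[6]], Q = [[1]].
Insert 4: 4 bumps 6 from row 1; 6 starts row 2. P = [[4], [6]], Q = [[1], [2]].
Insert 2: 2 bumps 4 from row 1; 4 bumps 6 from row 2; 6 starts row 3. P = [[2], [4], [6]], Q = [[1], [2], [3]].
Insert 3: appended to row 1. P = [[2, 3], [4], [6]], Q = [[1, 4], [2], [3]].
Insert 1: 1 bumps 2 from row 1; 2 bumps 4 from row 2; 4 bumps 6 from row 3; 6 starts row 4. P = [[1, 3], [2], [4], [6]], Q = [[1, 4], [2], [3], [5]].
Insert 5: appended to row 1. P = [[1, 3, 5], [2], [4], [6]], Q = [[1, 4, 6], [2], [3], [5]].

So P = [[1, 3, 5], [2], [4], [6]], Q = [[1, 4, 6], [2], [3], [5]].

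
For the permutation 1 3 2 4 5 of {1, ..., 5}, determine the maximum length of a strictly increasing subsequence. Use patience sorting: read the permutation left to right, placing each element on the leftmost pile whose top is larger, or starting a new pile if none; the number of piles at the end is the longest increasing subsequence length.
1: new pile. tops = [1]
3: new pile. tops = [1, 3]
2: onto pile 2 (replacing 3). tops = [1, 2]
4: new pile. tops = [1, 2, 4]
5: new pile. tops = [1, 2, 4, 5]

4 piles, so the longest increasing subsequence has length 4.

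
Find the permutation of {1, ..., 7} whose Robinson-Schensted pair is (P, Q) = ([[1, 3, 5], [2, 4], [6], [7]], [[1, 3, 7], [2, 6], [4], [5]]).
7 2 6 4 1 3 5

Reverse the RSK construction: for i from n down to 1, find the cell of Q containing i, remove the entry at that cell from P, and reverse-bump it up through P; the value ejected from row 1 is w(i).

Step i=7: Q has 7 at row 1, column 3; remove that cell from P, ejecting 5. So w(7) = 5. P is now [[1, 3], [2, 4], [6], [7]].
Step i=6: Q has 6 at row 2, column 2; remove 4 from row 2 of P and reverse-bump: 4 enters row 1 and ejects 3. So w(6) = 3. P is now [[1, 4], [2], [6], [7]].
Step i=5: Q has 5 at row 4, column 1; remove 7 from row 4 of P and reverse-bump: 7 enters row 3 and ejects 6; 6 enters row 2 and ejects 2; 2 enters row 1 and ejects 1. So w(5) = 1. P is now [[2, 4], [6], [7]].
Step i=4: Q has 4 at row 3, column 1; remove 7 from row 3 of P and reverse-bump: 7 enters row 2 and ejects 6; 6 enters row 1 and ejects 4. So w(4) = 4. P is now [[2, 6], [7]].
Step i=3: Q has 3 at row 1, column 2; remove that cell from P, ejecting 6. So w(3) = 6. P is now [[2], [7]].
Step i=2: Q has 2 at row 2, column 1; remove 7 from row 2 of P and reverse-bump: 7 enters row 1 and ejects 2. So w(2) = 2. P is now [[7]].
Step i=1: Q has 1 at row 1, column 1; remove that cell from P, ejecting 7. So w(1) = 7. P is now [].

So w = 7 2 6 4 1 3 5.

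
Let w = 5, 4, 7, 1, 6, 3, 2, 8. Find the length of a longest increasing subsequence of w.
3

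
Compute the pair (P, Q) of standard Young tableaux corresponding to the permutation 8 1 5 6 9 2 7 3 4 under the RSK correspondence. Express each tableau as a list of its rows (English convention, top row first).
Insert each entry of the permutation into P by Schensted row insertion, recording in Q the position of each new cell.

Insert 8: appended to row 1. P = [[8]], Q = [[1]].
Insert 1: 1 bumps 8 from row 1; 8 starts row 2. P = [[1], [8]], Q = [[1], [2]].
Insert 5: appended to row 1. P = [[1, 5], [8]], Q = [[1, 3], [2]].
Insert 6: appended to row 1. P = [[1, 5, 6], [8]], Q = [[1, 3, 4], [2]].
Insert 9: appended to row 1. P = [[1, 5, 6, 9], [8]], Q = [[1, 3, 4, 5], [2]].
Insert 2: 2 bumps 5 from row 1; 5 bumps 8 from row 2; 8 starts row 3. P = [[1, 2, 6, 9], [5], [8]], Q = [[1, 3, 4, 5], [2], [6]].
Insert 7: 7 bumps 9 from row 1; 9 appends to row 2. P = [[1, 2, 6, 7], [5, 9], [8]], Q = [[1, 3, 4, 5], [2, 7], [6]].
Insert 3: 3 bumps 6 from row 1; 6 bumps 9 from row 2; 9 appends to row 3. P = [[1, 2, 3, 7], [5, 6], [8, 9]], Q = [[1, 3, 4, 5], [2, 7], [6, 8]].
Insert 4: 4 bumps 7 from row 1; 7 appends to row 2. P = [[1, 2, 3, 4], [5, 6, 7], [8, 9]], Q = [[1, 3, 4, 5], [2, 7, 9], [6, 8]].

So P = [[1, 2, 3, 4], [5, 6, 7], [8, 9]], Q = [[1, 3, 4, 5], [2, 7, 9], [6, 8]].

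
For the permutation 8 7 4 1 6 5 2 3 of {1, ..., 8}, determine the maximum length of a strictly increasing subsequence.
3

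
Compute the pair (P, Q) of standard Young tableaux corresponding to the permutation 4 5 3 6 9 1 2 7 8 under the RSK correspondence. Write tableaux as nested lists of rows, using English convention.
P = [[1, 2, 6, 7, 8], [3, 5, 9], [4]], Q = [[1, 2, 4, 5, 9], [3, 7, 8], [6]]

Insert each entry of the permutation into P by Schensted row insertion, recording in Q the position of each new cell.

After inserting 4: P = [[4]].
After inserting 5: P = [[4, 5]].
After inserting 3: P = [[3, 5], [4]].
After inserting 6: P = [[3, 5, 6], [4]].
After inserting 9: P = [[3, 5, 6, 9], [4]].
After inserting 1: P = [[1, 5, 6, 9], [3], [4]].
After inserting 2: P = [[1, 2, 6, 9], [3, 5], [4]].
After inserting 7: P = [[1, 2, 6, 7], [3, 5, 9], [4]].
After inserting 8: P = [[1, 2, 6, 7, 8], [3, 5, 9], [4]].

So P = [[1, 2, 6, 7, 8], [3, 5, 9], [4]], Q = [[1, 2, 4, 5, 9], [3, 7, 8], [6]].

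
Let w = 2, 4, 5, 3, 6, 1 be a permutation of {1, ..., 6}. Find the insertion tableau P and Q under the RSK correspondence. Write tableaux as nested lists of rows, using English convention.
Insert each entry of the permutation into P by Schensted row insertion, recording in Q the position of each new cell.

Insert 2: appended to row 1. P = [[2]].
Insert 4: appended to row 1. P = [[2, 4]].
Insert 5: appended to row 1. P = [[2, 4, 5]].
Insert 3: 3 bumps 4 from row 1; 4 starts row 2. P = [[2, 3, 5], [4]].
Insert 6: appended to row 1. P = [[2, 3, 5, 6], [4]].
Insert 1: 1 bumps 2 from row 1; 2 bumps 4 from row 2; 4 starts row 3. P = [[1, 3, 5, 6], [2], [4]].

So P = [[1, 3, 5, 6], [2], [4]], Q = [[1, 2, 3, 5], [4], [6]].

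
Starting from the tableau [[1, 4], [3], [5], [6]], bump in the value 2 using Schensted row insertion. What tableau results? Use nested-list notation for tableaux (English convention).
[[1, 2], [3, 4], [5], [6]]

In row 1, 2 replaces 4 (the leftmost entry greater than 2); 4 is bumped to row 2. 4 is appended to row 2. The new tableau is [[1, 2], [3, 4], [5], [6]].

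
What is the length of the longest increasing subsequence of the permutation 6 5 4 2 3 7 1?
3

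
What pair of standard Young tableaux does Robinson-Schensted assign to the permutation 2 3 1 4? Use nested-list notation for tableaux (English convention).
Insert each entry of the permutation into P by Schensted row insertion, recording in Q the position of each new cell.

Insert 2: appended to row 1. P = [[2]].
Insert 3: appended to row 1. P = [[2, 3]].
Insert 1: 1 bumps 2 from row 1; 2 starts row 2. P = [[1, 3], [2]].
Insert 4: appended to row 1. P = [[1, 3, 4], [2]].

So P = [[1, 3, 4], [2]], Q = [[1, 2, 4], [3]].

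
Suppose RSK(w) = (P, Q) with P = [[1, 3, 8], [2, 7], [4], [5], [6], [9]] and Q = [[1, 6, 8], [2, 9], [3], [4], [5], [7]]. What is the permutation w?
9 6 5 4 2 7 1 8 3

Reverse the RSK construction: for i from n down to 1, find the cell of Q containing i, remove the entry at that cell from P, and reverse-bump it up through P; the value ejected from row 1 is w(i).

Step i=9: Q has 9 at row 2, column 2; remove 7 from row 2 of P and reverse-bump: 7 enters row 1 and ejects 3. So w(9) = 3. P is now [[1, 7, 8], [2], [4], [5], [6], [9]].
Step i=8: Q has 8 at row 1, column 3; remove that cell from P, ejecting 8. So w(8) = 8. P is now [[1, 7], [2], [4], [5], [6], [9]].
Step i=7: Q has 7 at row 6, column 1; remove 9 from row 6 of P and reverse-bump: 9 enters row 5 and ejects 6; 6 enters row 4 and ejects 5; 5 enters row 3 and ejects 4; 4 enters row 2 and ejects 2; 2 enters row 1 and ejects 1. So w(7) = 1. P is now [[2, 7], [4], [5], [6], [9]].
Step i=6: Q has 6 at row 1, column 2; remove that cell from P, ejecting 7. So w(6) = 7. P is now [[2], [4], [5], [6], [9]].
Step i=5: Q has 5 at row 5, column 1; remove 9 from row 5 of P and reverse-bump: 9 enters row 4 and ejects 6; 6 enters row 3 and ejects 5; 5 enters row 2 and ejects 4; 4 enters row 1 and ejects 2. So w(5) = 2. P is now [[4], [5], [6], [9]].
Step i=4: Q has 4 at row 4, column 1; remove 9 from row 4 of P and reverse-bump: 9 enters row 3 and ejects 6; 6 enters row 2 and ejects 5; 5 enters row 1 and ejects 4. So w(4) = 4. P is now [[5], [6], [9]].
Step i=3: Q has 3 at row 3, column 1; remove 9 from row 3 of P and reverse-bump: 9 enters row 2 and ejects 6; 6 enters row 1 and ejects 5. So w(3) = 5. P is now [[6], [9]].
Step i=2: Q has 2 at row 2, column 1; remove 9 from row 2 of P and reverse-bump: 9 enters row 1 and ejects 6. So w(2) = 6. P is now [[9]].
Step i=1: Q has 1 at row 1, column 1; remove that cell from P, ejecting 9. So w(1) = 9. P is now [].

So w = 9 6 5 4 2 7 1 8 3.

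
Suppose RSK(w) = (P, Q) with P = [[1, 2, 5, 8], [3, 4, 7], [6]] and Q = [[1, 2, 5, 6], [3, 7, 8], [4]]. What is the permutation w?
Reverse the RSK construction: for i from n down to 1, find the cell of Q containing i, remove the entry at that cell from P, and reverse-bump it up through P; the value ejected from row 1 is w(i).

Step i=8: Q has 8 at row 2, column 3; remove 7 from row 2 of P and reverse-bump: 7 enters row 1 and ejects 5. So w(8) = 5. P is now [[1, 2, 7, 8], [3, 4], [6]].
Step i=7: Q has 7 at row 2, column 2; remove 4 from row 2 of P and reverse-bump: 4 enters row 1 and ejects 2. So w(7) = 2. P is now [[1, 4, 7, 8], [3], [6]].
Step i=6: Q has 6 at row 1, column 4; remove that cell from P, ejecting 8. So w(6) = 8. P is now [[1, 4, 7], [3], [6]].
Step i=5: Q has 5 at row 1, column 3; remove that cell from P, ejecting 7. So w(5) = 7. P is now [[1, 4], [3], [6]].
Step i=4: Q has 4 at row 3, column 1; remove 6 from row 3 of P and reverse-bump: 6 enters row 2 and ejects 3; 3 enters row 1 and ejects 1. So w(4) = 1. P is now [[3, 4], [6]].
Step i=3: Q has 3 at row 2, column 1; remove 6 from row 2 of P and reverse-bump: 6 enters row 1 and ejects 4. So w(3) = 4. P is now [[3, 6]].
Step i=2: Q has 2 at row 1, column 2; remove that cell from P, ejecting 6. So w(2) = 6. P is now [[3]].
Step i=1: Q has 1 at row 1, column 1; remove that cell from P, ejecting 3. So w(1) = 3. P is now [].

So w = 3 6 4 1 7 8 2 5.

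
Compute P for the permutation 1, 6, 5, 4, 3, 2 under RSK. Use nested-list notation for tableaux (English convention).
Insert 1: appended to row 1. P = [[1]].
Insert 6: appended to row 1. P = [[1, 6]].
Insert 5: 5 bumps 6 from row 1; 6 starts row 2. P = [[1, 5], [6]].
Insert 4: 4 bumps 5 from row 1; 5 bumps 6 from row 2; 6 starts row 3. P = [[1, 4], [5], [6]].
Insert 3: 3 bumps 4 from row 1; 4 bumps 5 from row 2; 5 bumps 6 from row 3; 6 starts row 4. P = [[1, 3], [4], [5], [6]].
Insert 2: 2 bumps 3 from row 1; 3 bumps 4 from row 2; 4 bumps 5 from row 3; 5 bumps 6 from row 4; 6 starts row 5. P = [[1, 2], [3], [4], [5], [6]].

So P = [[1, 2], [3], [4], [5], [6]].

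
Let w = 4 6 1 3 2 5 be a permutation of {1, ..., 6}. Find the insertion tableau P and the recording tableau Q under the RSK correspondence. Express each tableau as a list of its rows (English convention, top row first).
Insert each entry of the permutation into P by Schensted row insertion, recording in Q the position of each new cell.

Insert 4: appended to row 1. P = [[4]].
Insert 6: appended to row 1. P = [[4, 6]].
Insert 1: 1 bumps 4 from row 1; 4 starts row 2. P = [[1, 6], [4]].
Insert 3: 3 bumps 6 from row 1; 6 appends to row 2. P = [[1, 3], [4, 6]].
Insert 2: 2 bumps 3 from row 1; 3 bumps 4 from row 2; 4 starts row 3. P = [[1, 2], [3, 6], [4]].
Insert 5: appended to row 1. P = [[1, 2, 5], [3, 6], [4]].

So P = [[1, 2, 5], [3, 6], [4]], Q = [[1, 2, 6], [3, 4], [5]].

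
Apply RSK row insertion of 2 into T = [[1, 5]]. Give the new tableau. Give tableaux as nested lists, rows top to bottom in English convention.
In row 1, 2 replaces 5 (the leftmost entry greater than 2); 5 is bumped to row 2. 5 starts a new row 2. The new tableau is [[1, 2], [5]].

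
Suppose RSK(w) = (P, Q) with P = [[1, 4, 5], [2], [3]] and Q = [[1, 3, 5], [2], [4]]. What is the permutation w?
Reverse the RSK construction: for i from n down to 1, find the cell of Q containing i, remove the entry at that cell from P, and reverse-bump it up through P; the value ejected from row 1 is w(i).

Step i=5: Q has 5 at row 1, column 3; remove that cell from P, ejecting 5. So w(5) = 5. P is now [[1, 4], [2], [3]].
Step i=4: Q has 4 at row 3, column 1; remove 3 from row 3 of P and reverse-bump: 3 enters row 2 and ejects 2; 2 enters row 1 and ejects 1. So w(4) = 1. P is now [[2, 4], [3]].
Step i=3: Q has 3 at row 1, column 2; remove that cell from P, ejecting 4. So w(3) = 4. P is now [[2], [3]].
Step i=2: Q has 2 at row 2, column 1; remove 3 from row 2 of P and reverse-bump: 3 enters row 1 and ejects 2. So w(2) = 2. P is now [[3]].
Step i=1: Q has 1 at row 1, column 1; remove that cell from P, ejecting 3. So w(1) = 3. P is now [].

So w = 3 2 4 1 5.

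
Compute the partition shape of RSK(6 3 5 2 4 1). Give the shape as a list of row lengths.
[2, 2, 1, 1]

Row-insert each entry into an empty tableau.

After inserting 6: P = [[6]].
After inserting 3: P = [[3], [6]].
After inserting 5: P = [[3, 5], [6]].
After inserting 2: P = [[2, 5], [3], [6]].
After inserting 4: P = [[2, 4], [3, 5], [6]].
After inserting 1: P = [[1, 4], [2, 5], [3], [6]].

The final insertion tableau P = [[1, 4], [2, 5], [3], [6]] has shape [2, 2, 1, 1].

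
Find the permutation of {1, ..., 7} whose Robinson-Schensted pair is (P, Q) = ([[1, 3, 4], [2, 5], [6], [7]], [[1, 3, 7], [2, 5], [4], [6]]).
Reverse RSK: for i = n, n-1, ..., 1, locate i in Q, remove the corresponding corner cell from P, and reverse-bump its entry up through P; the value ejected from row 1 is w(i).

So w = 7 2 6 1 5 3 4.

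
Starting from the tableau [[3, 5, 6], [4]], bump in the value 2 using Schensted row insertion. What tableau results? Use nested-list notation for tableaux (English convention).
In row 1, 2 replaces 3 (the leftmost entry greater than 2); 3 is bumped to row 2. In row 2, 3 replaces 4 (the leftmost entry greater than 3); 4 is bumped to row 3. 4 starts a new row 3. The new tableau is [[2, 5, 6], [3], [4]].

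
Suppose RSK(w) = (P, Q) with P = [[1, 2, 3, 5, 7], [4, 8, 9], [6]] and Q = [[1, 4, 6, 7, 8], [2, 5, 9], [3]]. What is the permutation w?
6 4 1 8 2 3 5 9 7

Reverse the RSK construction: for i from n down to 1, find the cell of Q containing i, remove the entry at that cell from P, and reverse-bump it up through P; the value ejected from row 1 is w(i).

Step i=9: Q has 9 at row 2, column 3; remove 9 from row 2 of P and reverse-bump: 9 enters row 1 and ejects 7. So w(9) = 7. P is now [[1, 2, 3, 5, 9], [4, 8], [6]].
Step i=8: Q has 8 at row 1, column 5; remove that cell from P, ejecting 9. So w(8) = 9. P is now [[1, 2, 3, 5], [4, 8], [6]].
Step i=7: Q has 7 at row 1, column 4; remove that cell from P, ejecting 5. So w(7) = 5. P is now [[1, 2, 3], [4, 8], [6]].
Step i=6: Q has 6 at row 1, column 3; remove that cell from P, ejecting 3. So w(6) = 3. P is now [[1, 2], [4, 8], [6]].
Step i=5: Q has 5 at row 2, column 2; remove 8 from row 2 of P and reverse-bump: 8 enters row 1 and ejects 2. So w(5) = 2. P is now [[1, 8], [4], [6]].
Step i=4: Q has 4 at row 1, column 2; remove that cell from P, ejecting 8. So w(4) = 8. P is now [[1], [4], [6]].
Step i=3: Q has 3 at row 3, column 1; remove 6 from row 3 of P and reverse-bump: 6 enters row 2 and ejects 4; 4 enters row 1 and ejects 1. So w(3) = 1. P is now [[4], [6]].
Step i=2: Q has 2 at row 2, column 1; remove 6 from row 2 of P and reverse-bump: 6 enters row 1 and ejects 4. So w(2) = 4. P is now [[6]].
Step i=1: Q has 1 at row 1, column 1; remove that cell from P, ejecting 6. So w(1) = 6. P is now [].

So w = 6 4 1 8 2 3 5 9 7.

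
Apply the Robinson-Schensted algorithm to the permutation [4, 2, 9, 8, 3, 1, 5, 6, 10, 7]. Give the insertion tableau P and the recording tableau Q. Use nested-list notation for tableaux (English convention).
P = [[1, 3, 5, 6, 7], [2, 8, 10], [4], [9]], Q = [[1, 3, 7, 8, 9], [2, 4, 10], [5], [6]]

Insert each entry of the permutation into P by Schensted row insertion, recording in Q the position of each new cell.

Insert 4: appended to row 1. P = [[4]].
Insert 2: 2 bumps 4 from row 1; 4 starts row 2. P = [[2], [4]].
Insert 9: appended to row 1. P = [[2, 9], [4]].
Insert 8: 8 bumps 9 from row 1; 9 appends to row 2. P = [[2, 8], [4, 9]].
Insert 3: 3 bumps 8 from row 1; 8 bumps 9 from row 2; 9 starts row 3. P = [[2, 3], [4, 8], [9]].
Insert 1: 1 bumps 2 from row 1; 2 bumps 4 from row 2; 4 bumps 9 from row 3; 9 starts row 4. P = [[1, 3], [2, 8], [4], [9]].
Insert 5: appended to row 1. P = [[1, 3, 5], [2, 8], [4], [9]].
Insert 6: appended to row 1. P = [[1, 3, 5, 6], [2, 8], [4], [9]].
Insert 10: appended to row 1. P = [[1, 3, 5, 6, 10], [2, 8], [4], [9]].
Insert 7: 7 bumps 10 from row 1; 10 appends to row 2. P = [[1, 3, 5, 6, 7], [2, 8, 10], [4], [9]].

So P = [[1, 3, 5, 6, 7], [2, 8, 10], [4], [9]], Q = [[1, 3, 7, 8, 9], [2, 4, 10], [5], [6]].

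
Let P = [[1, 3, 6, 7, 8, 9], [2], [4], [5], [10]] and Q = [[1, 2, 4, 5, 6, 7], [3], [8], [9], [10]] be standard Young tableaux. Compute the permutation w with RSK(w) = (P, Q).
2 10 5 6 7 8 9 4 3 1

Reverse the RSK construction: for i from n down to 1, find the cell of Q containing i, remove the entry at that cell from P, and reverse-bump it up through P; the value ejected from row 1 is w(i).

Step i=10: Q has 10 at row 5, column 1; remove 10 from row 5 of P and reverse-bump: 10 enters row 4 and ejects 5; 5 enters row 3 and ejects 4; 4 enters row 2 and ejects 2; 2 enters row 1 and ejects 1. So w(10) = 1. P is now [[2, 3, 6, 7, 8, 9], [4], [5], [10]].
Step i=9: Q has 9 at row 4, column 1; remove 10 from row 4 of P and reverse-bump: 10 enters row 3 and ejects 5; 5 enters row 2 and ejects 4; 4 enters row 1 and ejects 3. So w(9) = 3. P is now [[2, 4, 6, 7, 8, 9], [5], [10]].
Step i=8: Q has 8 at row 3, column 1; remove 10 from row 3 of P and reverse-bump: 10 enters row 2 and ejects 5; 5 enters row 1 and ejects 4. So w(8) = 4. P is now [[2, 5, 6, 7, 8, 9], [10]].
Step i=7: Q has 7 at row 1, column 6; remove that cell from P, ejecting 9. So w(7) = 9. P is now [[2, 5, 6, 7, 8], [10]].
Step i=6: Q has 6 at row 1, column 5; remove that cell from P, ejecting 8. So w(6) = 8. P is now [[2, 5, 6, 7], [10]].
Step i=5: Q has 5 at row 1, column 4; remove that cell from P, ejecting 7. So w(5) = 7. P is now [[2, 5, 6], [10]].
Step i=4: Q has 4 at row 1, column 3; remove that cell from P, ejecting 6. So w(4) = 6. P is now [[2, 5], [10]].
Step i=3: Q has 3 at row 2, column 1; remove 10 from row 2 of P and reverse-bump: 10 enters row 1 and ejects 5. So w(3) = 5. P is now [[2, 10]].
Step i=2: Q has 2 at row 1, column 2; remove that cell from P, ejecting 10. So w(2) = 10. P is now [[2]].
Step i=1: Q has 1 at row 1, column 1; remove that cell from P, ejecting 2. So w(1) = 2. P is now [].

So w = 2 10 5 6 7 8 9 4 3 1.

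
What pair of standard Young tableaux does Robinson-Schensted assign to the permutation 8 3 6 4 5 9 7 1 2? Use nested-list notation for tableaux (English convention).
P = [[1, 2, 5, 7], [3, 4], [6, 9], [8]], Q = [[1, 3, 5, 6], [2, 7], [4, 9], [8]]

Insert each entry of the permutation into P by Schensted row insertion, recording in Q the position of each new cell.

Insert 8: appended to row 1. P = [[8]].
Insert 3: 3 bumps 8 from row 1; 8 starts row 2. P = [[3], [8]].
Insert 6: appended to row 1. P = [[3, 6], [8]].
Insert 4: 4 bumps 6 from row 1; 6 bumps 8 from row 2; 8 starts row 3. P = [[3, 4], [6], [8]].
Insert 5: appended to row 1. P = [[3, 4, 5], [6], [8]].
Insert 9: appended to row 1. P = [[3, 4, 5, 9], [6], [8]].
Insert 7: 7 bumps 9 from row 1; 9 appends to row 2. P = [[3, 4, 5, 7], [6, 9], [8]].
Insert 1: 1 bumps 3 from row 1; 3 bumps 6 from row 2; 6 bumps 8 from row 3; 8 starts row 4. P = [[1, 4, 5, 7], [3, 9], [6], [8]].
Insert 2: 2 bumps 4 from row 1; 4 bumps 9 from row 2; 9 appends to row 3. P = [[1, 2, 5, 7], [3, 4], [6, 9], [8]].

So P = [[1, 2, 5, 7], [3, 4], [6, 9], [8]], Q = [[1, 3, 5, 6], [2, 7], [4, 9], [8]].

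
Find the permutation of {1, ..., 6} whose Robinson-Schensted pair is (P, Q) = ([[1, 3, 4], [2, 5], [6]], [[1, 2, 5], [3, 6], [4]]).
Reverse the RSK construction: for i from n down to 1, find the cell of Q containing i, remove the entry at that cell from P, and reverse-bump it up through P; the value ejected from row 1 is w(i).

Step i=6: Q has 6 at row 2, column 2; remove 5 from row 2 of P and reverse-bump: 5 enters row 1 and ejects 4. So w(6) = 4. P is now [[1, 3, 5], [2], [6]].
Step i=5: Q has 5 at row 1, column 3; remove that cell from P, ejecting 5. So w(5) = 5. P is now [[1, 3], [2], [6]].
Step i=4: Q has 4 at row 3, column 1; remove 6 from row 3 of P and reverse-bump: 6 enters row 2 and ejects 2; 2 enters row 1 and ejects 1. So w(4) = 1. P is now [[2, 3], [6]].
Step i=3: Q has 3 at row 2, column 1; remove 6 from row 2 of P and reverse-bump: 6 enters row 1 and ejects 3. So w(3) = 3. P is now [[2, 6]].
Step i=2: Q has 2 at row 1, column 2; remove that cell from P, ejecting 6. So w(2) = 6. P is now [[2]].
Step i=1: Q has 1 at row 1, column 1; remove that cell from P, ejecting 2. So w(1) = 2. P is now [].

So w = 2 6 3 1 5 4.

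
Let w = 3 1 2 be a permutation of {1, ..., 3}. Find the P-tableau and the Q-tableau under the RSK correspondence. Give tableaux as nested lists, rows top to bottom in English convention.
Insert each entry of the permutation into P by Schensted row insertion, recording in Q the position of each new cell.

Insert 3: appended to row 1. P = [[3]].
Insert 1: 1 bumps 3 from row 1; 3 starts row 2. P = [[1], [3]].
Insert 2: appended to row 1. P = [[1, 2], [3]].

So P = [[1, 2], [3]], Q = [[1, 3], [2]].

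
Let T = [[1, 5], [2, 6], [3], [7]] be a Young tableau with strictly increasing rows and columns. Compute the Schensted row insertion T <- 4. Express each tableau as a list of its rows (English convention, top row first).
In row 1, 4 replaces 5 (the leftmost entry greater than 4); 5 is bumped to row 2. In row 2, 5 replaces 6 (the leftmost entry greater than 5); 6 is bumped to row 3. 6 is appended to row 3. The new tableau is [[1, 4], [2, 5], [3, 6], [7]].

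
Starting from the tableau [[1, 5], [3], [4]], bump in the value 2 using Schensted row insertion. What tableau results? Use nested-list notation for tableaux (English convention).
In row 1, 2 replaces 5 (the leftmost entry greater than 2); 5 is bumped to row 2. 5 is appended to row 2. The new tableau is [[1, 2], [3, 5], [4]].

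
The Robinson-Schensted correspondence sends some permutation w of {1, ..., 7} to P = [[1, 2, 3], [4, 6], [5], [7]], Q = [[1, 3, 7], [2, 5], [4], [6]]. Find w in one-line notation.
7 5 6 1 4 2 3

Reverse RSK: for i = n, n-1, ..., 1, locate i in Q, remove the corresponding corner cell from P, and reverse-bump its entry up through P; the value ejected from row 1 is w(i).

So w = 7 5 6 1 4 2 3.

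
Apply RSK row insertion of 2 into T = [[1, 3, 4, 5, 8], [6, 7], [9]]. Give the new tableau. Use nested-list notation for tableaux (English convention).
In row 1, 2 replaces 3 (the leftmost entry greater than 2); 3 is bumped to row 2. In row 2, 3 replaces 6 (the leftmost entry greater than 3); 6 is bumped to row 3. In row 3, 6 replaces 9 (the leftmost entry greater than 6); 9 is bumped to row 4. 9 starts a new row 4. The new tableau is [[1, 2, 4, 5, 8], [3, 7], [6], [9]].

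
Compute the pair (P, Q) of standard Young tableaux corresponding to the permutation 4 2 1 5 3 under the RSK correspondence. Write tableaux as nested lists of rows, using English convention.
Insert each entry of the permutation into P by Schensted row insertion, recording in Q the position of each new cell.

Insert 4: appended to row 1. P = [[4]].
Insert 2: 2 bumps 4 from row 1; 4 starts row 2. P = [[2], [4]].
Insert 1: 1 bumps 2 from row 1; 2 bumps 4 from row 2; 4 starts row 3. P = [[1], [2], [4]].
Insert 5: appended to row 1. P = [[1, 5], [2], [4]].
Insert 3: 3 bumps 5 from row 1; 5 appends to row 2. P = [[1, 3], [2, 5], [4]].

So P = [[1, 3], [2, 5], [4]], Q = [[1, 4], [2, 5], [3]].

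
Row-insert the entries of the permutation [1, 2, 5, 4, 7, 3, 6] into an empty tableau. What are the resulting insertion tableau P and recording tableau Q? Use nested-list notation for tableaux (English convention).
P = [[1, 2, 3, 6], [4, 7], [5]], Q = [[1, 2, 3, 5], [4, 7], [6]]

Insert each entry of the permutation into P by Schensted row insertion, recording in Q the position of each new cell.

After inserting 1: P = [[1]].
After inserting 2: P = [[1, 2]].
After inserting 5: P = [[1, 2, 5]].
After inserting 4: P = [[1, 2, 4], [5]].
After inserting 7: P = [[1, 2, 4, 7], [5]].
After inserting 3: P = [[1, 2, 3, 7], [4], [5]].
After inserting 6: P = [[1, 2, 3, 6], [4, 7], [5]].

So P = [[1, 2, 3, 6], [4, 7], [5]], Q = [[1, 2, 3, 5], [4, 7], [6]].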